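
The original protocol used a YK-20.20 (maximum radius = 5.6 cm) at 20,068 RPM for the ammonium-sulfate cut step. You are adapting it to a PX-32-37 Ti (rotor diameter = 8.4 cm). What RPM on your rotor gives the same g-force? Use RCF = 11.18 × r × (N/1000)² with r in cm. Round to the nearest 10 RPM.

23170 RPM

RCF_original = 11.18 × 5.6 × (20.068)² = 11.18 × 5.6 × 402.724624 ≈ 25,213.8 × g
Your rotor: r = 8.4 / 2 = 4.2 cm
25,213.8 = 11.18 × 4.2 × (N/1000)²
(N/1000)² = 25,213.8 / 46.956 = 536.9665
N = 1000 × √536.9665 ≈ 23,172.5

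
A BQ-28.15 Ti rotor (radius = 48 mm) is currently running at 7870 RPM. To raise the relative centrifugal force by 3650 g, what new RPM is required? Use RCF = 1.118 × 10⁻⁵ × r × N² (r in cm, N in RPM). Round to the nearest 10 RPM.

r = 48 mm = 4.8 cm
Current RCF = 1.118 × 10⁻⁵ × 4.8 × (7870)² = 1.118 × 10⁻⁵ × 4.8 × 61,936,900 ≈ 3,323.8 × g
Target RCF = 3,323.8 + 3,650 = 6,973.8 × g
N² = 6,973.8 / (5.3664 × 10⁻⁵) = 129,953,041
N ≈ √129,953,041 ≈ 11,399.7

N₂ ≈ 11400 RPM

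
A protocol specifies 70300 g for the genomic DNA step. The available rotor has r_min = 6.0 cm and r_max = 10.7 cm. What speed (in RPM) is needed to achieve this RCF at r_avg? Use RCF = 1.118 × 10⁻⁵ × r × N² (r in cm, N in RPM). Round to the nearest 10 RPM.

r_avg = (6.0 + 10.7) / 2 = 8.35 cm
RCF = 1.118 × 10⁻⁵ × r × N²
70,300 = 1.118 × 10⁻⁵ × 8.35 × N²
N² = 70,300 / (9.3353 × 10⁻⁵) = 753,055,606
N ≈ √753,055,606 ≈ 27,441.9

27440 RPM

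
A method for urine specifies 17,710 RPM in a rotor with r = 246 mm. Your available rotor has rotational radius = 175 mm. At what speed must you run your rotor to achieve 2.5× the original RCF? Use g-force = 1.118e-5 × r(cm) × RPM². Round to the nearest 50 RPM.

Original rotor: r = 246 mm = 24.6 cm
RCF_original = 1.118 × 10⁻⁵ × 24.6 × (17710)² = 1.118 × 10⁻⁵ × 24.6 × 313,644,100 ≈ 86,260.9 × g
Target RCF = 2.5 × 86,260.9 ≈ 215,652.2 × g
Your rotor: r = 175 mm = 17.5 cm
215,652.2 = 1.118 × 10⁻⁵ × 17.5 × N²
N² = 215,652.2 / (19.565 × 10⁻⁵) = 1,102,234,603
N ≈ √1,102,234,603 ≈ 33,199.9

33200 RPM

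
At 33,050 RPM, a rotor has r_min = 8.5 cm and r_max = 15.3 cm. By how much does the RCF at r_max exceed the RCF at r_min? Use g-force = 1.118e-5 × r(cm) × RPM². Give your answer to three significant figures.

ΔRCF ≈ 83000 x g

RCF_max = 1.118 × 10⁻⁵ × 15.3 × (33050)² = 1.118 × 10⁻⁵ × 15.3 × 1,092,302,500 ≈ 186,842.7 × g
RCF_min = 1.118 × 10⁻⁵ × 8.5 × (33050)² = 1.118 × 10⁻⁵ × 8.5 × 1,092,302,500 ≈ 103,801.5 × g
ΔRCF = 186,842.7 − 103,801.5 = 83,041.2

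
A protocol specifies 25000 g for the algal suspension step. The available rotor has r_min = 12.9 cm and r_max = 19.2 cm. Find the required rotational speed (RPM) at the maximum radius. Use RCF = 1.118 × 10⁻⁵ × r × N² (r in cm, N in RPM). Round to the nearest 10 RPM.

≈ 10790 RPM

Use r_max = 19.2 cm.
25,000 = 1.118 × 10⁻⁵ × 19.2 × N²
N² = 25,000 / (21.4656 × 10⁻⁵) = 116,465,414
N ≈ √116,465,414 ≈ 10,791.9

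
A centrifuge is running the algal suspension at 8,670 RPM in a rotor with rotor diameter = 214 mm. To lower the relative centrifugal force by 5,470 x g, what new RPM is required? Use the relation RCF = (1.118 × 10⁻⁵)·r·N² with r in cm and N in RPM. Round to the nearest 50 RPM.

N₂ ≈ 5450 RPM

r = 214 mm / 2 = 107 mm = 10.7 cm
Current RCF = 1.118 × 10⁻⁵ × 10.7 × (8670)² = 1.118 × 10⁻⁵ × 10.7 × 75,168,900 ≈ 8,992.2 × g
Target RCF = 8,992.2 − 5,470 = 3,522.2 × g
N² = 3,522.2 / (11.9626 × 10⁻⁵) = 29,443,432
N ≈ √29,443,432 ≈ 5,426.2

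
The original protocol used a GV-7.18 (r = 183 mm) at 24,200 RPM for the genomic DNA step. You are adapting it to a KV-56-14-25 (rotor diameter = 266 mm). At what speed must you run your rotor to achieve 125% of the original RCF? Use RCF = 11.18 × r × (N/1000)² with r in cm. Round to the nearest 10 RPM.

Original rotor: r = 183 mm = 18.3 cm
RCF = 11.18 × r × (N/1000)²
RCF_original = 11.18 × 18.3 × (24.2)² = 11.18 × 18.3 × 585.64 ≈ 119,818.4 × g
Target RCF = 1.25 × 119,818.4 ≈ 149,773 × g
Your rotor: r = 266 mm / 2 = 133 mm = 13.3 cm
149,773 = 11.18 × 13.3 × (N/1000)²
(N/1000)² = 149,773 / 148.694 = 1007.257
N = 1000 × √1007.257 ≈ 31,737.3

31740 RPM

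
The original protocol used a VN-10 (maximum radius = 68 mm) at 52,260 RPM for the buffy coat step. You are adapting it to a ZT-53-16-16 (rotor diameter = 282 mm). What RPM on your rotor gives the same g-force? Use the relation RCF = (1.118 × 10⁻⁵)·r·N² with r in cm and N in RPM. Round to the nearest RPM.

Original rotor: r = 68 mm = 6.8 cm
RCF_original = 1.118 × 10⁻⁵ × 6.8 × (52260)² = 1.118 × 10⁻⁵ × 6.8 × 2,731,107,600 ≈ 207,629.7 × g
Your rotor: r = 282 mm / 2 = 141 mm = 14.1 cm
207,629.7 = 1.118 × 10⁻⁵ × 14.1 × N²
N² = 207,629.7 / (15.7638 × 10⁻⁵) = 1,317,129,753
N ≈ √1,317,129,753 ≈ 36,292.3

≈ 36292 RPM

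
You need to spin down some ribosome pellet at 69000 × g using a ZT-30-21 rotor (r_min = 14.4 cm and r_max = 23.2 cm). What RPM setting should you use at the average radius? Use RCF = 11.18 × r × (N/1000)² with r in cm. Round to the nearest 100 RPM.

r_avg = (14.4 + 23.2) / 2 = 18.8 cm
RCF = 11.18 × r × (N/1000)²
69,000 = 11.18 × 18.8 × (N/1000)²
(N/1000)² = 69,000 / 210.184 = 328.2838
N = 1000 × √328.2838 ≈ 18,118.6

18100 RPM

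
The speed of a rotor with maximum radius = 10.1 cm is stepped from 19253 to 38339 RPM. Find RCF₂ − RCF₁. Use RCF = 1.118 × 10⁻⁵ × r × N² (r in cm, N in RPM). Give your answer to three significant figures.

≈ 124000 × g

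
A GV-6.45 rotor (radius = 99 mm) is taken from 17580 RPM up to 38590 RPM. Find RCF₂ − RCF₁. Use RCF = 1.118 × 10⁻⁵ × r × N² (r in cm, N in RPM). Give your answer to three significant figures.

r = 99 mm = 9.9 cm
RCF₁ = 1.118 × 10⁻⁵ × 9.9 × (17580)² = 1.118 × 10⁻⁵ × 9.9 × 309,056,400 ≈ 34,207 × g
RCF₂ = 1.118 × 10⁻⁵ × 9.9 × (38590)² = 1.118 × 10⁻⁵ × 9.9 × 1,489,188,100 ≈ 164,826.3 × g
Increase = 164,826.3 − 34,207 = 130,619.3

131000 × g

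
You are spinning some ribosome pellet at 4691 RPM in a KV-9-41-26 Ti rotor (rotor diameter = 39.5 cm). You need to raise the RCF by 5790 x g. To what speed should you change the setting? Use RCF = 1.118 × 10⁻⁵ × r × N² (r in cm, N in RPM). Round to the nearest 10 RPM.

r = 39.5 / 2 = 19.75 cm
Current RCF = 1.118 × 10⁻⁵ × 19.75 × (4691)² = 1.118 × 10⁻⁵ × 19.75 × 22,005,481 ≈ 4,858.9 × g
Target RCF = 4,858.9 + 5,790 = 10,648.9 × g
N² = 10,648.9 / (22.0805 × 10⁻⁵) = 48,227,622
N ≈ √48,227,622 ≈ 6,944.6

6940 RPM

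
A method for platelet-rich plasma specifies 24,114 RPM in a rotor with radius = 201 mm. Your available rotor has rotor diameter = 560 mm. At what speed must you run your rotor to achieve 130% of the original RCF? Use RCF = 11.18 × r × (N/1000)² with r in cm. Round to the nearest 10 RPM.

Original rotor: r = 201 mm = 20.1 cm
RCF_original = 11.18 × 20.1 × (24.114)² = 11.18 × 20.1 × 581.484996 ≈ 130,670.1 × g
Target RCF = 1.3 × 130,670.1 ≈ 169,871.1 × g
Your rotor: r = 560 mm / 2 = 280 mm = 28 cm
169,871.1 = 11.18 × 28 × (N/1000)²
(N/1000)² = 169,871.1 / 313.04 = 542.6498
N = 1000 × √542.6498 ≈ 23,294.8

23290 RPM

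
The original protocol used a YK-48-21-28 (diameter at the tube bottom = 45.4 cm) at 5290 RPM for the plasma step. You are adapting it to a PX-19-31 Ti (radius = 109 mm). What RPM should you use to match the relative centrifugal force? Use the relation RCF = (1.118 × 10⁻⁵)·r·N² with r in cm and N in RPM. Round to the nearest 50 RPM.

7650 RPM

Original rotor: r = 45.4 / 2 = 22.7 cm
RCF_original = 1.118 × 10⁻⁵ × 22.7 × (5290)² = 1.118 × 10⁻⁵ × 22.7 × 27,984,100 ≈ 7,102 × g
Your rotor: r = 109 mm = 10.9 cm
7,102 = 1.118 × 10⁻⁵ × 10.9 × N²
N² = 7,102 / (12.1862 × 10⁻⁵) = 58,279,037
N ≈ √58,279,037 ≈ 7,634.1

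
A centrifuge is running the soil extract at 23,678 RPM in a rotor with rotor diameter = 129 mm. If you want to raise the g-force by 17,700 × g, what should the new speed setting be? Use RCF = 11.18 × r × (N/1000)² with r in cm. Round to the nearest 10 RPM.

28390 RPM

r = 129 mm / 2 = 64.5 mm = 6.45 cm
Current RCF = 11.18 × 6.45 × (23.678)² = 11.18 × 6.45 × 560.647684 ≈ 40,428.9 × g
Target RCF = 40,428.9 + 17,700 = 58,128.9 × g
(N/1000)² = 58,128.9 / 72.111 = 806.1031
N = 1000 × √806.1031 ≈ 28,392.0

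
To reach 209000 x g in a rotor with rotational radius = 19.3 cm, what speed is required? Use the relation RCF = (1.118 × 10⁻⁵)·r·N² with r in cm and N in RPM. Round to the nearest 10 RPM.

31120 RPM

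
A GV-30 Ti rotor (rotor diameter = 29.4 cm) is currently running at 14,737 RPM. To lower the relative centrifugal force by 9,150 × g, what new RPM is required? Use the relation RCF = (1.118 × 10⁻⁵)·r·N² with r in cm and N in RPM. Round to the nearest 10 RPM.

r = 29.4 / 2 = 14.7 cm
Current RCF = 1.118 × 10⁻⁵ × 14.7 × (14737)² = 1.118 × 10⁻⁵ × 14.7 × 217,179,169 ≈ 35,692.5 × g
Target RCF = 35,692.5 − 9,150 = 26,542.5 × g
N² = 26,542.5 / (16.4346 × 10⁻⁵) = 161,503,779
N ≈ √161,503,779 ≈ 12,708.4

N₂ ≈ 12710 RPM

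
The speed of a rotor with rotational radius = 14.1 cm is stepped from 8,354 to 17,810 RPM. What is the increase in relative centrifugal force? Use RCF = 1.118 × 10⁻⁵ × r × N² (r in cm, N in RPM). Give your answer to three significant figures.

RCF₁ = 1.118 × 10⁻⁵ × 14.1 × (8354)² = 1.118 × 10⁻⁵ × 14.1 × 69,789,316 ≈ 11,001.4 × g
RCF₂ = 1.118 × 10⁻⁵ × 14.1 × (17810)² = 1.118 × 10⁻⁵ × 14.1 × 317,196,100 ≈ 50,002.2 × g
Increase = 50,002.2 − 11,001.4 = 39,000.8

≈ 39000 x g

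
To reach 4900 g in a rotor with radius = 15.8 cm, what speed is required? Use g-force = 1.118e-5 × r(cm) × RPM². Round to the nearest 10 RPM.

4,900 = 1.118 × 10⁻⁵ × 15.8 × N²
N² = 4,900 / (17.6644 × 10⁻⁵) = 27,739,408
N ≈ √27,739,408 ≈ 5,266.8

N ≈ 5270 RPM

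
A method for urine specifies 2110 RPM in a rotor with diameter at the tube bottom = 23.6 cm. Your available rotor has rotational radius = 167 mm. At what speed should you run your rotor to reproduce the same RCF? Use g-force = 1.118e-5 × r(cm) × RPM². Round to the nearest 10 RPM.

Original rotor: r = 23.6 / 2 = 11.8 cm
RCF_original = 1.118 × 10⁻⁵ × 11.8 × (2110)² = 1.118 × 10⁻⁵ × 11.8 × 4,452,100 ≈ 587.3 × g
Your rotor: r = 167 mm = 16.7 cm
587.3 = 1.118 × 10⁻⁵ × 16.7 × N²
N² = 587.3 / (18.6706 × 10⁻⁵) = 3,145,587
N ≈ √3,145,587 ≈ 1,773.6

1770 RPM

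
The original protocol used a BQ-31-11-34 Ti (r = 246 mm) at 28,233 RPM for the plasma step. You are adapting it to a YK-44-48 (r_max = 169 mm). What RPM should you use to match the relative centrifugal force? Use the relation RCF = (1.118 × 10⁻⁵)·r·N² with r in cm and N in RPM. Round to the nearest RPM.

≈ 34063 RPM

Original rotor: r = 246 mm = 24.6 cm
RCF = 1.118 × 10⁻⁵ × r × N²
RCF_original = 1.118 × 10⁻⁵ × 24.6 × (28233)² = 1.118 × 10⁻⁵ × 24.6 × 797,102,289 ≈ 219,225.4 × g
Your rotor: r = 169 mm = 16.9 cm
219,225.4 = 1.118 × 10⁻⁵ × 16.9 × N²
N² = 219,225.4 / (18.8942 × 10⁻⁵) = 1,160,278,816
N ≈ √1,160,278,816 ≈ 34,062.9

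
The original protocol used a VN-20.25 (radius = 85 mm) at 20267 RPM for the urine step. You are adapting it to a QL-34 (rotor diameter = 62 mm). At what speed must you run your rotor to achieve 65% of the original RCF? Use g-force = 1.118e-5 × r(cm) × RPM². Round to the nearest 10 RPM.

27060 RPM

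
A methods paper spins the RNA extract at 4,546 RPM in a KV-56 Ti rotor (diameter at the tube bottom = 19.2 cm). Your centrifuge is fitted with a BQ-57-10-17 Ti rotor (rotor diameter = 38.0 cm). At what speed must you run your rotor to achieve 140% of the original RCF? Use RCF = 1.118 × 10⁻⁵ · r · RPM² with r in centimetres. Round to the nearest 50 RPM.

3800 RPM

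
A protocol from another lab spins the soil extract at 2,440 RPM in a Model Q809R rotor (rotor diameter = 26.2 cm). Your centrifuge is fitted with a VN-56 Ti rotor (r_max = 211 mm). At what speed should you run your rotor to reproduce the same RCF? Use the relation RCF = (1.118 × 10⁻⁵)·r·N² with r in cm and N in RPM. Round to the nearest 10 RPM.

Original rotor: r = 26.2 / 2 = 13.1 cm
RCF_original = 1.118 × 10⁻⁵ × 13.1 × (2440)² = 1.118 × 10⁻⁵ × 13.1 × 5,953,600 ≈ 872 × g
Your rotor: r = 211 mm = 21.1 cm
872 = 1.118 × 10⁻⁵ × 21.1 × N²
N² = 872 / (23.5898 × 10⁻⁵) = 3,696,513
N ≈ √3,696,513 ≈ 1,922.6

1920 RPM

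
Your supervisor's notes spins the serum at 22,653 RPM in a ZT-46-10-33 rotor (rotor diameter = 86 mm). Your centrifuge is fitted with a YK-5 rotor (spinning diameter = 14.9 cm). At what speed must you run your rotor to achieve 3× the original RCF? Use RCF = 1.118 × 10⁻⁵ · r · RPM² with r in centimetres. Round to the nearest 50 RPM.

≈ 29800 RPM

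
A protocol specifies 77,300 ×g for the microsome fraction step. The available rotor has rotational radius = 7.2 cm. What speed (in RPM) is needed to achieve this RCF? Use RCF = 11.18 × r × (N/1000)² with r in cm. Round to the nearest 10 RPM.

≈ 30990 RPM

77,300 = 11.18 × 7.2 × (N/1000)²
(N/1000)² = 77,300 / 80.496 = 960.2962
N = 1000 × √960.2962 ≈ 30,988.6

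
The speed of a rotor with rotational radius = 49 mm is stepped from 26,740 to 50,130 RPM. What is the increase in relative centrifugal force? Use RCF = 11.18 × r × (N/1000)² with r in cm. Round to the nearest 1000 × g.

98000 × g

r = 49 mm = 4.9 cm
RCF₁ = 11.18 × 4.9 × (26.74)² = 11.18 × 4.9 × 715.0276 ≈ 39,170.6 × g
RCF₂ = 11.18 × 4.9 × (50.13)² = 11.18 × 4.9 × 2,513.0169 ≈ 137,668.1 × g
Increase = 137,668.1 − 39,170.6 = 98,497.5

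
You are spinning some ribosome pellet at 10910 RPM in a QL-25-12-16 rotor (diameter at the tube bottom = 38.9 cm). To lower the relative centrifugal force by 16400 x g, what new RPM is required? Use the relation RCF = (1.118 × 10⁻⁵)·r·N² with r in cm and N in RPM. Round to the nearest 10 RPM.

≈ 6600 RPM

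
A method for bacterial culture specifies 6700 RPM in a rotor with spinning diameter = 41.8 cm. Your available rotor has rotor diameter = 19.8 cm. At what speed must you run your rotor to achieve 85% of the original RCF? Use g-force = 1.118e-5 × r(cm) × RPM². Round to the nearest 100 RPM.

≈ 9000 RPM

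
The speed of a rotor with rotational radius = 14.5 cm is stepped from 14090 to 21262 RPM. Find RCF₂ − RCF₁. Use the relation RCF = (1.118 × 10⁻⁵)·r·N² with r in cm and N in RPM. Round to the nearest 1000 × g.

RCF₁ = 1.118 × 10⁻⁵ × 14.5 × (14090)² = 1.118 × 10⁻⁵ × 14.5 × 198,528,100 ≈ 32,183.4 × g
RCF₂ = 1.118 × 10⁻⁵ × 14.5 × (21262)² = 1.118 × 10⁻⁵ × 14.5 × 452,072,644 ≈ 73,285.5 × g
Increase = 73,285.5 − 32,183.4 = 41,102.1

41000 x g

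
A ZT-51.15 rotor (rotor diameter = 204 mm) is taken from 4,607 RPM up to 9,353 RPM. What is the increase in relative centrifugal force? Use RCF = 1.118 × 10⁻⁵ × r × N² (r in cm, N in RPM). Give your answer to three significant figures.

7560 x g

r = 204 mm / 2 = 102 mm = 10.2 cm
RCF₁ = 1.118 × 10⁻⁵ × 10.2 × (4607)² = 1.118 × 10⁻⁵ × 10.2 × 21,224,449 ≈ 2,420.4 × g
RCF₂ = 1.118 × 10⁻⁵ × 10.2 × (9353)² = 1.118 × 10⁻⁵ × 10.2 × 87,478,609 ≈ 9,975.7 × g
Increase = 9,975.7 − 2,420.4 = 7,555.3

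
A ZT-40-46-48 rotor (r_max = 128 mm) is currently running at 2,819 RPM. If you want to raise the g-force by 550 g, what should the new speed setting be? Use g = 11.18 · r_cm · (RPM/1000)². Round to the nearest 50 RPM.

≈ 3450 RPM

r = 128 mm = 12.8 cm
Current RCF = 11.18 × 12.8 × (2.819)² = 11.18 × 12.8 × 7.946761 ≈ 1,137.2 × g
Target RCF = 1,137.2 + 550 = 1,687.2 × g
(N/1000)² = 1,687.2 / 143.104 = 11.79003
N = 1000 × √11.79003 ≈ 3,433.7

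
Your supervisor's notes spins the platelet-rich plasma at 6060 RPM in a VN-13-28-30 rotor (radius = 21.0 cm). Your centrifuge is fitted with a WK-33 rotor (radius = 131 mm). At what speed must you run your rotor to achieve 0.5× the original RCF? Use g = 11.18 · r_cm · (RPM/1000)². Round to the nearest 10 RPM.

5430 RPM

RCF_original = 11.18 × 21 × (6.06)² = 11.18 × 21 × 36.7236 ≈ 8,622 × g
Target RCF = 0.5 × 8,622 ≈ 4,311 × g
Your rotor: r = 131 mm = 13.1 cm
4,311 = 11.18 × 13.1 × (N/1000)²
(N/1000)² = 4,311 / 146.458 = 29.43506
N = 1000 × √29.43506 ≈ 5,425.4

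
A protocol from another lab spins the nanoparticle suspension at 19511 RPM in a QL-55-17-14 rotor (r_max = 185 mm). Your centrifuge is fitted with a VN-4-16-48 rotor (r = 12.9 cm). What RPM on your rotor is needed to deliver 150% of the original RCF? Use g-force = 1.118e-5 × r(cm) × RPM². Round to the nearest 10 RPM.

28620 RPM

Original rotor: r = 185 mm = 18.5 cm
RCF_original = 1.118 × 10⁻⁵ × 18.5 × (19511)² = 1.118 × 10⁻⁵ × 18.5 × 380,679,121 ≈ 78,735.9 × g
Target RCF = 1.5 × 78,735.9 ≈ 118,103.8 × g
118,103.8 = 1.118 × 10⁻⁵ × 12.9 × N²
N² = 118,103.8 / (14.4222 × 10⁻⁵) = 818,902,803
N ≈ √818,902,803 ≈ 28,616.5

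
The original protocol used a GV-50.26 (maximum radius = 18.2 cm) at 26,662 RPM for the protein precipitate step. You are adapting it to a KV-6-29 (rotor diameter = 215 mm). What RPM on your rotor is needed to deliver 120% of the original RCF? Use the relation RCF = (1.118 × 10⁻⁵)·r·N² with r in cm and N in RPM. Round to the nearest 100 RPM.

RCF = 1.118 × 10⁻⁵ × r × N²
RCF_original = 1.118 × 10⁻⁵ × 18.2 × (26662)² = 1.118 × 10⁻⁵ × 18.2 × 710,862,244 ≈ 144,643.4 × g
Target RCF = 1.2 × 144,643.4 ≈ 173,572.1 × g
Your rotor: r = 215 mm / 2 = 107.5 mm = 10.75 cm
173,572.1 = 1.118 × 10⁻⁵ × 10.75 × N²
N² = 173,572.1 / (12.0185 × 10⁻⁵) = 1,444,207,680
N ≈ √1,444,207,680 ≈ 38,002.7

≈ 38000 RPM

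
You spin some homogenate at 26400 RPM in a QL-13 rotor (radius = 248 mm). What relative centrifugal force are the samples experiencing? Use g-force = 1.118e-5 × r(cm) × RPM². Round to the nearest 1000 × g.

r = 248 mm = 24.8 cm
RCF = 1.118 × 10⁻⁵ × r × N²
RCF = 1.118 × 10⁻⁵ × 24.8 × (26400)² = 1.118 × 10⁻⁵ × 24.8 × 696,960,000 ≈ 193,241.9 × g

≈ 193000 g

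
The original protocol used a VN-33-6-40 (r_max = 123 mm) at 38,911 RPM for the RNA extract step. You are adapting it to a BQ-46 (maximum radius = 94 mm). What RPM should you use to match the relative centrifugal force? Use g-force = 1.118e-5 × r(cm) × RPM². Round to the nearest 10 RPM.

44510 RPM

Original rotor: r = 123 mm = 12.3 cm
RCF = 1.118 × 10⁻⁵ × r × N²
RCF_original = 1.118 × 10⁻⁵ × 12.3 × (38911)² = 1.118 × 10⁻⁵ × 12.3 × 1,514,065,921 ≈ 208,205.3 × g
Your rotor: r = 94 mm = 9.4 cm
208,205.3 = 1.118 × 10⁻⁵ × 9.4 × N²
N² = 208,205.3 / (10.5092 × 10⁻⁵) = 1,981,171,735
N ≈ √1,981,171,735 ≈ 44,510.4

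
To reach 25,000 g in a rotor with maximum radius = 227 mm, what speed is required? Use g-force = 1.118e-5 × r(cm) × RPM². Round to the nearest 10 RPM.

r = 227 mm = 22.7 cm
25,000 = 1.118 × 10⁻⁵ × 22.7 × N²
N² = 25,000 / (25.3786 × 10⁻⁵) = 98,508,192
N ≈ √98,508,192 ≈ 9,925.1

9930 RPM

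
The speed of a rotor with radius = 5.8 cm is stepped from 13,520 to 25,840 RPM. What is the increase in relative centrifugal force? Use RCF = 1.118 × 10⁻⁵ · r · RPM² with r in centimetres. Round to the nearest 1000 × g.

≈ 31000 × g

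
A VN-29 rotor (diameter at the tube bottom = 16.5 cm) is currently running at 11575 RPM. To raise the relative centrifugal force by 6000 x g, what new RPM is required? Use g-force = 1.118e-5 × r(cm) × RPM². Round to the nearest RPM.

14108 RPM

r = 16.5 / 2 = 8.25 cm
Current RCF = 1.118 × 10⁻⁵ × 8.25 × (11575)² = 1.118 × 10⁻⁵ × 8.25 × 133,980,625 ≈ 12,357.7 × g
Target RCF = 12,357.7 + 6,000 = 18,357.7 × g
N² = 18,357.7 / (9.2235 × 10⁻⁵) = 199,031,821
N ≈ √199,031,821 ≈ 14,107.9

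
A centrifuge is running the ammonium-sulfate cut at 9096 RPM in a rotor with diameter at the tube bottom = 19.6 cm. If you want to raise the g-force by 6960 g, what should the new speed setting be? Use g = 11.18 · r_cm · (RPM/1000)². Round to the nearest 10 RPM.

N₂ ≈ 12090 RPM

r = 19.6 / 2 = 9.8 cm
Current RCF = 11.18 × 9.8 × (9.096)² = 11.18 × 9.8 × 82.737216 ≈ 9,065 × g
Target RCF = 9,065 + 6,960 = 16,025 × g
(N/1000)² = 16,025 / 109.564 = 146.2615
N = 1000 × √146.2615 ≈ 12,093.9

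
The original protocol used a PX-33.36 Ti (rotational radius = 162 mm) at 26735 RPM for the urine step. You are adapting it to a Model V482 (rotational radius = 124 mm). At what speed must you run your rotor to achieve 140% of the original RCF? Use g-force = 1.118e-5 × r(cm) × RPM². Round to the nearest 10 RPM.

36160 RPM

Original rotor: r = 162 mm = 16.2 cm
RCF_original = 1.118 × 10⁻⁵ × 16.2 × (26735)² = 1.118 × 10⁻⁵ × 16.2 × 714,760,225 ≈ 129,454.5 × g
Target RCF = 1.4 × 129,454.5 ≈ 181,236.3 × g
Your rotor: r = 124 mm = 12.4 cm
181,236.3 = 1.118 × 10⁻⁵ × 12.4 × N²
N² = 181,236.3 / (13.8632 × 10⁻⁵) = 1,307,319,378
N ≈ √1,307,319,378 ≈ 36,156.9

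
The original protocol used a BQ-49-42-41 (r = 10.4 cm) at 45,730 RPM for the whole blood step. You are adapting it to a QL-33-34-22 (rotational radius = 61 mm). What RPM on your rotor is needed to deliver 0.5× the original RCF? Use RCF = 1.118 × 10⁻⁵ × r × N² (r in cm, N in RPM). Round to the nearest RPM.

42222 RPM

RCF_original = 1.118 × 10⁻⁵ × 10.4 × (45730)² = 1.118 × 10⁻⁵ × 10.4 × 2,091,232,900 ≈ 243,151.8 × g
Target RCF = 0.5 × 243,151.8 ≈ 121,575.9 × g
Your rotor: r = 61 mm = 6.1 cm
121,575.9 = 1.118 × 10⁻⁵ × 6.1 × N²
N² = 121,575.9 / (6.8198 × 10⁻⁵) = 1,782,690,108
N ≈ √1,782,690,108 ≈ 42,221.9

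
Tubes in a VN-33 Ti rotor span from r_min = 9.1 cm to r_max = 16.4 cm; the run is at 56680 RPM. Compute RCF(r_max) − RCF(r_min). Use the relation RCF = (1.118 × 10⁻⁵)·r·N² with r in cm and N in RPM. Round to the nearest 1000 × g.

RCF_max = 1.118 × 10⁻⁵ × 16.4 × (56680)² = 1.118 × 10⁻⁵ × 16.4 × 3,212,622,400 ≈ 589,040.7 × g
RCF_min = 1.118 × 10⁻⁵ × 9.1 × (56680)² = 1.118 × 10⁻⁵ × 9.1 × 3,212,622,400 ≈ 326,845.8 × g
ΔRCF = 589,040.7 − 326,845.8 = 262,194.9

≈ 262000 x g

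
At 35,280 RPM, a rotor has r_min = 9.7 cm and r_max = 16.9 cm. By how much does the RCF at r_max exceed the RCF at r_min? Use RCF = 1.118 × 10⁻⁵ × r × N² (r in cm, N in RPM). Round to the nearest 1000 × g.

RCF_max = 1.118 × 10⁻⁵ × 16.9 × (35280)² = 1.118 × 10⁻⁵ × 16.9 × 1,244,678,400 ≈ 235,172 × g
RCF_min = 1.118 × 10⁻⁵ × 9.7 × (35280)² = 1.118 × 10⁻⁵ × 9.7 × 1,244,678,400 ≈ 134,980.4 × g
ΔRCF = 235,172 − 134,980.4 = 100,191.6

100000 ×g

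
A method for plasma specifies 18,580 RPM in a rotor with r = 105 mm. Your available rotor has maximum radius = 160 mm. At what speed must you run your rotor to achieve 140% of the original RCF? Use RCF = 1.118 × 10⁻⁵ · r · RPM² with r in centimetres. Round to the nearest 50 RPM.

Original rotor: r = 105 mm = 10.5 cm
RCF = 1.118 × 10⁻⁵ × r × N²
RCF_original = 1.118 × 10⁻⁵ × 10.5 × (18580)² = 1.118 × 10⁻⁵ × 10.5 × 345,216,400 ≈ 40,525 × g
Target RCF = 1.4 × 40,525 ≈ 56,735 × g
Your rotor: r = 160 mm = 16.0 cm
56,735 = 1.118 × 10⁻⁵ × 16 × N²
N² = 56,735 / (17.888 × 10⁻⁵) = 317,167,934
N ≈ √317,167,934 ≈ 17,809.2

≈ 17800 RPM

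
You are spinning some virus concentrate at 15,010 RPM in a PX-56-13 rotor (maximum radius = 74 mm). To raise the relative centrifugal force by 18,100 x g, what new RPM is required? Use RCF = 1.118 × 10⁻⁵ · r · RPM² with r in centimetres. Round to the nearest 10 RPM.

r = 74 mm = 7.4 cm
Current RCF = 1.118 × 10⁻⁵ × 7.4 × (15010)² = 1.118 × 10⁻⁵ × 7.4 × 225,300,100 ≈ 18,639.5 × g
Target RCF = 18,639.5 + 18,100 = 36,739.5 × g
N² = 36,739.5 / (8.2732 × 10⁻⁵) = 444,078,470
N ≈ √444,078,470 ≈ 21,073.2

≈ 21070 RPM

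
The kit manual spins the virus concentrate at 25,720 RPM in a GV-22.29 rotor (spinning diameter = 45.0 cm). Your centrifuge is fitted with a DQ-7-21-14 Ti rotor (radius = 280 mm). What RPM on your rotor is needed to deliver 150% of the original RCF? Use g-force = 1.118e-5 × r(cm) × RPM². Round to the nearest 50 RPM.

Original rotor: r = 45.0 / 2 = 22.5 cm
RCF_original = 1.118 × 10⁻⁵ × 22.5 × (25720)² = 1.118 × 10⁻⁵ × 22.5 × 661,518,400 ≈ 166,405 × g
Target RCF = 1.5 × 166,405 ≈ 249,607.5 × g
Your rotor: r = 280 mm = 28.0 cm
249,607.5 = 1.118 × 10⁻⁵ × 28 × N²
N² = 249,607.5 / (31.304 × 10⁻⁵) = 797,366,151
N ≈ √797,366,151 ≈ 28,237.7

28250 RPM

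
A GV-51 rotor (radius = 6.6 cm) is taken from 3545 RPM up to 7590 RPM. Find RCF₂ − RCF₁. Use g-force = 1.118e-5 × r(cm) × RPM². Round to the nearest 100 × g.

RCF₁ = 1.118 × 10⁻⁵ × 6.6 × (3545)² = 1.118 × 10⁻⁵ × 6.6 × 12,567,025 ≈ 927.3 × g
RCF₂ = 1.118 × 10⁻⁵ × 6.6 × (7590)² = 1.118 × 10⁻⁵ × 6.6 × 57,608,100 ≈ 4,250.8 × g
Increase = 4,250.8 − 927.3 = 3,323.5

3300 ×g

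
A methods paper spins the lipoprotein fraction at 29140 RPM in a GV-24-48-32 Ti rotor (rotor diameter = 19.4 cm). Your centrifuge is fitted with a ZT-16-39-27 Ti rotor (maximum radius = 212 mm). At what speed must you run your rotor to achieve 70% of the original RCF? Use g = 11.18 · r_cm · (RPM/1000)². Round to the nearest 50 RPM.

16500 RPM

Original rotor: r = 19.4 / 2 = 9.7 cm
RCF = 11.18 × r × (N/1000)²
RCF_original = 11.18 × 9.7 × (29.14)² = 11.18 × 9.7 × 849.1396 ≈ 92,085.8 × g
Target RCF = 0.7 × 92,085.8 ≈ 64,460.1 × g
Your rotor: r = 212 mm = 21.2 cm
64,460.1 = 11.18 × 21.2 × (N/1000)²
(N/1000)² = 64,460.1 / 237.016 = 271.9652
N = 1000 × √271.9652 ≈ 16,491.4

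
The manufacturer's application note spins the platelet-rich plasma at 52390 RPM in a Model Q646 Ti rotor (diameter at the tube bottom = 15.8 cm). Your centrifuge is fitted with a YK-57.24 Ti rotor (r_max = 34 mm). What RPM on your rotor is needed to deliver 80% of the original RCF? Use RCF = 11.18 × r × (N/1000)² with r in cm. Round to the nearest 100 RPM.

Original rotor: r = 15.8 / 2 = 7.9 cm
RCF_original = 11.18 × 7.9 × (52.39)² = 11.18 × 7.9 × 2,744.7121 ≈ 242,418.5 × g
Target RCF = 0.8 × 242,418.5 ≈ 193,934.8 × g
Your rotor: r = 34 mm = 3.4 cm
193,934.8 = 11.18 × 3.4 × (N/1000)²
(N/1000)² = 193,934.8 / 38.012 = 5101.936
N = 1000 × √5101.936 ≈ 71,427.8

≈ 71400 RPM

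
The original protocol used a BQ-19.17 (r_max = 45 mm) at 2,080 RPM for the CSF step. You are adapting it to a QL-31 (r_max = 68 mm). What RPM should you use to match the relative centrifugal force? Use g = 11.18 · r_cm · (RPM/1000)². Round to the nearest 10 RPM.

Original rotor: r = 45 mm = 4.5 cm
RCF_original = 11.18 × 4.5 × (2.08)² = 11.18 × 4.5 × 4.3264 ≈ 217.7 × g
Your rotor: r = 68 mm = 6.8 cm
217.7 = 11.18 × 6.8 × (N/1000)²
(N/1000)² = 217.7 / 76.024 = 2.863569
N = 1000 × √2.863569 ≈ 1,692.2

≈ 1690 RPM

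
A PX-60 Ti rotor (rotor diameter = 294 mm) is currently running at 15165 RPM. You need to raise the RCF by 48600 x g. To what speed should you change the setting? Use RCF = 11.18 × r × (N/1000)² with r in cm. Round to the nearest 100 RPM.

r = 294 mm / 2 = 147 mm = 14.7 cm
Current RCF = 11.18 × 14.7 × (15.165)² = 11.18 × 14.7 × 229.977225 ≈ 37,795.8 × g
Target RCF = 37,795.8 + 48,600 = 86,395.8 × g
(N/1000)² = 86,395.8 / 164.346 = 525.6946
N = 1000 × √525.6946 ≈ 22,928.0

N₂ ≈ 22900 RPM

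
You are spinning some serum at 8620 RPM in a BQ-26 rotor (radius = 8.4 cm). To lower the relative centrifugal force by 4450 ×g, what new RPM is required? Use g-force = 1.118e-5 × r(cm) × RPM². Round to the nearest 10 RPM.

5190 RPM

Current RCF = 1.118 × 10⁻⁵ × 8.4 × (8620)² = 1.118 × 10⁻⁵ × 8.4 × 74,304,400 ≈ 6,978.1 × g
Target RCF = 6,978.1 − 4,450 = 2,528.1 × g
N² = 2,528.1 / (9.3912 × 10⁻⁵) = 26,919,882
N ≈ √26,919,882 ≈ 5,188.4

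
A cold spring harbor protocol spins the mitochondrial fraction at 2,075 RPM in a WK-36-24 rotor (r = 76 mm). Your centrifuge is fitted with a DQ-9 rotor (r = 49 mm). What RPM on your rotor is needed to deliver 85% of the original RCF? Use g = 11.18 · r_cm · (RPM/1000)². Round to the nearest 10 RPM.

2380 RPM

Original rotor: r = 76 mm = 7.6 cm
RCF = 11.18 × r × (N/1000)²
RCF_original = 11.18 × 7.6 × (2.075)² = 11.18 × 7.6 × 4.305625 ≈ 365.8 × g
Target RCF = 0.85 × 365.8 ≈ 310.9 × g
Your rotor: r = 49 mm = 4.9 cm
310.9 = 11.18 × 4.9 × (N/1000)²
(N/1000)² = 310.9 / 54.782 = 5.675222
N = 1000 × √5.675222 ≈ 2,382.3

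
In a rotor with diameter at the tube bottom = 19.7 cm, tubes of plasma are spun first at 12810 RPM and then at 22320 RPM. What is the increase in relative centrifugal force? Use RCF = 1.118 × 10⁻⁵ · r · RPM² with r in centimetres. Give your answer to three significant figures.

≈ 36800 g

r = 19.7 / 2 = 9.85 cm
RCF₁ = 1.118 × 10⁻⁵ × 9.85 × (12810)² = 1.118 × 10⁻⁵ × 9.85 × 164,096,100 ≈ 18,070.8 × g
RCF₂ = 1.118 × 10⁻⁵ × 9.85 × (22320)² = 1.118 × 10⁻⁵ × 9.85 × 498,182,400 ≈ 54,861.3 × g
Increase = 54,861.3 − 18,070.8 = 36,790.5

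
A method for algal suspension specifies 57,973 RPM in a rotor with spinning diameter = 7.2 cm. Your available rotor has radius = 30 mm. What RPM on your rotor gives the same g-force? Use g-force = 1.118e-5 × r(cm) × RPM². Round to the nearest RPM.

Original rotor: r = 7.2 / 2 = 3.6 cm
RCF_original = 1.118 × 10⁻⁵ × 3.6 × (57973)² = 1.118 × 10⁻⁵ × 3.6 × 3,360,868,729 ≈ 135,268.2 × g
Your rotor: r = 30 mm = 3.0 cm
135,268.2 = 1.118 × 10⁻⁵ × 3 × N²
N² = 135,268.2 / (3.354 × 10⁻⁵) = 4,033,041,145
N ≈ √4,033,041,145 ≈ 63,506.2

≈ 63506 RPM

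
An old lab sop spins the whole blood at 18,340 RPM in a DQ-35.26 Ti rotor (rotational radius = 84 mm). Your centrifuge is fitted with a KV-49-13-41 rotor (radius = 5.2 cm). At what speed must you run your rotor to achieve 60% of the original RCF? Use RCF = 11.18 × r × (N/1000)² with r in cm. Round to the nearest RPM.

18056 RPM

Original rotor: r = 84 mm = 8.4 cm
RCF_original = 11.18 × 8.4 × (18.34)² = 11.18 × 8.4 × 336.3556 ≈ 31,587.8 × g
Target RCF = 0.6 × 31,587.8 ≈ 18,952.7 × g
18,952.7 = 11.18 × 5.2 × (N/1000)²
(N/1000)² = 18,952.7 / 58.136 = 326.0063
N = 1000 × √326.0063 ≈ 18,055.6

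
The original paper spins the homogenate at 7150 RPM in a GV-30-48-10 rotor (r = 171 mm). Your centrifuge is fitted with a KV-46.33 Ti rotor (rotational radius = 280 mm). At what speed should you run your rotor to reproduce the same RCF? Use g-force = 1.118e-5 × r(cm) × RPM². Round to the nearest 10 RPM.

≈ 5590 RPM

Original rotor: r = 171 mm = 17.1 cm
RCF_original = 1.118 × 10⁻⁵ × 17.1 × (7150)² = 1.118 × 10⁻⁵ × 17.1 × 51,122,500 ≈ 9,773.5 × g
Your rotor: r = 280 mm = 28.0 cm
9,773.5 = 1.118 × 10⁻⁵ × 28 × N²
N² = 9,773.5 / (31.304 × 10⁻⁵) = 31,221,250
N ≈ √31,221,250 ≈ 5,587.6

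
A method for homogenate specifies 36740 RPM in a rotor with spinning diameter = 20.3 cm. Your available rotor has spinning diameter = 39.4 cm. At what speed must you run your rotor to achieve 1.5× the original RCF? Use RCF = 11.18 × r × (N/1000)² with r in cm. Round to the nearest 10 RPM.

Original rotor: r = 20.3 / 2 = 10.15 cm
RCF_original = 11.18 × 10.15 × (36.74)² = 11.18 × 10.15 × 1,349.8276 ≈ 153,174.4 × g
Target RCF = 1.5 × 153,174.4 ≈ 229,761.6 × g
Your rotor: r = 39.4 / 2 = 19.7 cm
229,761.6 = 11.18 × 19.7 × (N/1000)²
(N/1000)² = 229,761.6 / 220.246 = 1043.204
N = 1000 × √1043.204 ≈ 32,298.7

≈ 32300 RPM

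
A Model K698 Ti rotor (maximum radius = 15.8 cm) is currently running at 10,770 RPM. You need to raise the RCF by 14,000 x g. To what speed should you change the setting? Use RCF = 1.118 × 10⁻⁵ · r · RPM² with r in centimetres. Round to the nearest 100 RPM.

N₂ ≈ 14000 RPM

Current RCF = 1.118 × 10⁻⁵ × 15.8 × (10770)² = 1.118 × 10⁻⁵ × 15.8 × 115,992,900 ≈ 20,489.4 × g
Target RCF = 20,489.4 + 14,000 = 34,489.4 × g
N² = 34,489.4 / (17.6644 × 10⁻⁵) = 195,248,070
N ≈ √195,248,070 ≈ 13,973.1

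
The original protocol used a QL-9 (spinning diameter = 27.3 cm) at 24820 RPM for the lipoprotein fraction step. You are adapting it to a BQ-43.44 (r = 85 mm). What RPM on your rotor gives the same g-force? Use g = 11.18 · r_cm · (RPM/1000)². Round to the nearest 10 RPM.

Original rotor: r = 27.3 / 2 = 13.65 cm
RCF_original = 11.18 × 13.65 × (24.82)² = 11.18 × 13.65 × 616.0324 ≈ 94,010.9 × g
Your rotor: r = 85 mm = 8.5 cm
94,010.9 = 11.18 × 8.5 × (N/1000)²
(N/1000)² = 94,010.9 / 95.03 = 989.276
N = 1000 × √989.276 ≈ 31,452.8

31450 RPM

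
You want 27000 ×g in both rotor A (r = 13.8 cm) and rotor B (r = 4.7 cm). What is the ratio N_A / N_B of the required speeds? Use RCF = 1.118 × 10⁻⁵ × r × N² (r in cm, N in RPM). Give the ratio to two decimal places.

0.58

At fixed RCF, N ∝ 1/√r, so N_A/N_B = √(r_B/r_A) = √(4.7/13.8) = √0.340580 = 0.5836.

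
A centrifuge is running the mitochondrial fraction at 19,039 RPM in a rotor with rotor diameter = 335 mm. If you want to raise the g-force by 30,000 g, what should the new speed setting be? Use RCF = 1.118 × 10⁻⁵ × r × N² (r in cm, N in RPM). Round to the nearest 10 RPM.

N₂ ≈ 22860 RPM

r = 335 mm / 2 = 167.5 mm = 16.75 cm
Current RCF = 1.118 × 10⁻⁵ × 16.75 × (19039)² = 1.118 × 10⁻⁵ × 16.75 × 362,483,521 ≈ 67,880.5 × g
Target RCF = 67,880.5 + 30,000 = 97,880.5 × g
N² = 97,880.5 / (18.7265 × 10⁻⁵) = 522,684,431
N ≈ √522,684,431 ≈ 22,862.3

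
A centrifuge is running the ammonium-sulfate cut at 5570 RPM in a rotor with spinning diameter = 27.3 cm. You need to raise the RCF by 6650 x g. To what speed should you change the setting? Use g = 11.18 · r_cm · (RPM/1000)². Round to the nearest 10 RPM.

≈ 8640 RPM

r = 27.3 / 2 = 13.65 cm
Current RCF = 11.18 × 13.65 × (5.57)² = 11.18 × 13.65 × 31.0249 ≈ 4,734.6 × g
Target RCF = 4,734.6 + 6,650 = 11,384.6 × g
(N/1000)² = 11,384.6 / 152.607 = 74.60077
N = 1000 × √74.60077 ≈ 8,637.2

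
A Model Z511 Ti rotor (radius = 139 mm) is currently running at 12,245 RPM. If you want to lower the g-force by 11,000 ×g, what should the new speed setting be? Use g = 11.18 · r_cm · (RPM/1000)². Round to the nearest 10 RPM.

r = 139 mm = 13.9 cm
Current RCF = 11.18 × 13.9 × (12.245)² = 11.18 × 13.9 × 149.940025 ≈ 23,301 × g
Target RCF = 23,301 − 11,000 = 12,301 × g
(N/1000)² = 12,301 / 155.402 = 79.156
N = 1000 × √79.156 ≈ 8,897.0

N₂ ≈ 8900 RPM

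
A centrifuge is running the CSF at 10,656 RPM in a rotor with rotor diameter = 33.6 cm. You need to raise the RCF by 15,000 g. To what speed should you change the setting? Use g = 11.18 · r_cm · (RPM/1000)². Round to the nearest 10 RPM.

r = 33.6 / 2 = 16.8 cm
Current RCF = 11.18 × 16.8 × (10.656)² = 11.18 × 16.8 × 113.550336 ≈ 21,327.5 × g
Target RCF = 21,327.5 + 15,000 = 36,327.5 × g
(N/1000)² = 36,327.5 / 187.824 = 193.4124
N = 1000 × √193.4124 ≈ 13,907.3

13910 RPM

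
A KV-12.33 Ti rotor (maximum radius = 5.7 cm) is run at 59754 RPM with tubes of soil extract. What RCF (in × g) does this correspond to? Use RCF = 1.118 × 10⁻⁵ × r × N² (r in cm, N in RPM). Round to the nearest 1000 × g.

RCF ≈ 228000 × g

RCF = 1.118 × 10⁻⁵ × 5.7 × (59754)² = 1.118 × 10⁻⁵ × 5.7 × 3,570,540,516 ≈ 227,536.3 × g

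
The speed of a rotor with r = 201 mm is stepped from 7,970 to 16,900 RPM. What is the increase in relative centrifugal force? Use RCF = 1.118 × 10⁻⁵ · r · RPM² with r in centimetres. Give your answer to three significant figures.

r = 201 mm = 20.1 cm
RCF₁ = 1.118 × 10⁻⁵ × 20.1 × (7970)² = 1.118 × 10⁻⁵ × 20.1 × 63,520,900 ≈ 14,274.3 × g
RCF₂ = 1.118 × 10⁻⁵ × 20.1 × (16900)² = 1.118 × 10⁻⁵ × 20.1 × 285,610,000 ≈ 64,181.7 × g
Increase = 64,181.7 − 14,274.3 = 49,907.4

≈ 49900 × g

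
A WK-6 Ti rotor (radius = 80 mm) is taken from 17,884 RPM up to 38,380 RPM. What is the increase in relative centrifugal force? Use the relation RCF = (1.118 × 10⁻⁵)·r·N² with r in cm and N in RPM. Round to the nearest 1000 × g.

≈ 103000 x g

r = 80 mm = 8.0 cm
RCF₁ = 1.118 × 10⁻⁵ × 8 × (17884)² = 1.118 × 10⁻⁵ × 8 × 319,837,456 ≈ 28,606.3 × g
RCF₂ = 1.118 × 10⁻⁵ × 8 × (38380)² = 1.118 × 10⁻⁵ × 8 × 1,473,024,400 ≈ 131,747.3 × g
Increase = 131,747.3 − 28,606.3 = 103,141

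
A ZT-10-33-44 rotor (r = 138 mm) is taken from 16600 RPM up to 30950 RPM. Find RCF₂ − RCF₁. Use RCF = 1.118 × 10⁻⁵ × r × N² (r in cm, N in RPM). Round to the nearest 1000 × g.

r = 138 mm = 13.8 cm
RCF₁ = 1.118 × 10⁻⁵ × 13.8 × (16600)² = 1.118 × 10⁻⁵ × 13.8 × 275,560,000 ≈ 42,514.5 × g
RCF₂ = 1.118 × 10⁻⁵ × 13.8 × (30950)² = 1.118 × 10⁻⁵ × 13.8 × 957,902,500 ≈ 147,789 × g
Increase = 147,789 − 42,514.5 = 105,274.5

≈ 105000 ×g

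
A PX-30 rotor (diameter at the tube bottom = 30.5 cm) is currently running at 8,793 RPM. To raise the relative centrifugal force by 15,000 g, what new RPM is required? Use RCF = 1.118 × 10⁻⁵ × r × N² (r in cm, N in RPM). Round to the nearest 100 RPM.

N₂ ≈ 12900 RPM

r = 30.5 / 2 = 15.25 cm
Current RCF = 1.118 × 10⁻⁵ × 15.25 × (8793)² = 1.118 × 10⁻⁵ × 15.25 × 77,316,849 ≈ 13,182.1 × g
Target RCF = 13,182.1 + 15,000 = 28,182.1 × g
N² = 28,182.1 / (17.0495 × 10⁻⁵) = 165,295,756
N ≈ √165,295,756 ≈ 12,856.7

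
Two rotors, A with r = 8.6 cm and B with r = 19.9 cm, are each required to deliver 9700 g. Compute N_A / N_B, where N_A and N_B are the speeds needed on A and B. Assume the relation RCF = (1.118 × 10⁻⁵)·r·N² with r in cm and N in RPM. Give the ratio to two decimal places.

1.52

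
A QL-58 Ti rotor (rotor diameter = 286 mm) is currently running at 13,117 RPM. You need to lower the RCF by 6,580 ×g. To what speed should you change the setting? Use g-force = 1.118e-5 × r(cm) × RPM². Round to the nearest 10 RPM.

r = 286 mm / 2 = 143 mm = 14.3 cm
Current RCF = 1.118 × 10⁻⁵ × 14.3 × (13117)² = 1.118 × 10⁻⁵ × 14.3 × 172,055,689 ≈ 27,507.2 × g
Target RCF = 27,507.2 − 6,580 = 20,927.2 × g
N² = 20,927.2 / (15.9874 × 10⁻⁵) = 130,898,082
N ≈ √130,898,082 ≈ 11,441.1

≈ 11440 RPM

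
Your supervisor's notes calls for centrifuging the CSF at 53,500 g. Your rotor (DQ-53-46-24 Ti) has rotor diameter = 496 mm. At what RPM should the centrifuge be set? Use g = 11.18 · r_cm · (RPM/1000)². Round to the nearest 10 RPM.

N ≈ 13890 RPM

r = 496 mm / 2 = 248 mm = 24.8 cm
53,500 = 11.18 × 24.8 × (N/1000)²
(N/1000)² = 53,500 / 277.264 = 192.9569
N = 1000 × √192.9569 ≈ 13,890.9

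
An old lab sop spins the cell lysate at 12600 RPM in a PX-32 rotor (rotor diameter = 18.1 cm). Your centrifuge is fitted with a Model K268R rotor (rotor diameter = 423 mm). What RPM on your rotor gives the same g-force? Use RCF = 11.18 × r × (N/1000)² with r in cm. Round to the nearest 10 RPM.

8240 RPM

Original rotor: r = 18.1 / 2 = 9.05 cm
RCF_original = 11.18 × 9.05 × (12.6)² = 11.18 × 9.05 × 158.76 ≈ 16,063.2 × g
Your rotor: r = 423 mm / 2 = 211.5 mm = 21.15 cm
16,063.2 = 11.18 × 21.15 × (N/1000)²
(N/1000)² = 16,063.2 / 236.457 = 67.93286
N = 1000 × √67.93286 ≈ 8,242.1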